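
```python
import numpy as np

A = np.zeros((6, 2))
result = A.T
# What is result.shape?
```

(2, 6)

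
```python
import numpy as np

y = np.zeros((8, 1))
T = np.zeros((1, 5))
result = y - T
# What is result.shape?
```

(8, 5)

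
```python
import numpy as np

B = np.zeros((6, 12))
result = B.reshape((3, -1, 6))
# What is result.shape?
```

(3, 4, 6)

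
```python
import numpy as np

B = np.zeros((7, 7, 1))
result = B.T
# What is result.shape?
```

(1, 7, 7)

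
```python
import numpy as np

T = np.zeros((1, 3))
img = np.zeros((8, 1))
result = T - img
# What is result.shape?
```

(8, 3)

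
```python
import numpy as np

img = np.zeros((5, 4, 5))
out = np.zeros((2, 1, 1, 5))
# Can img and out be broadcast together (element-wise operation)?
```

Yes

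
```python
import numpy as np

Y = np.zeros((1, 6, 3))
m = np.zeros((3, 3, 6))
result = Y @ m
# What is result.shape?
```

(3, 6, 6)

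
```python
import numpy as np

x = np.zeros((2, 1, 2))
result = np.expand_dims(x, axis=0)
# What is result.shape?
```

(1, 2, 1, 2)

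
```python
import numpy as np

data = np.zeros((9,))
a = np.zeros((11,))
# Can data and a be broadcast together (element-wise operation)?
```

No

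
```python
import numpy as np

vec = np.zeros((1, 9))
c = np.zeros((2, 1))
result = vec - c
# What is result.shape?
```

(2, 9)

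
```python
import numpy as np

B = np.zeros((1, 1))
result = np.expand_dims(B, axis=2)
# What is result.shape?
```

(1, 1, 1)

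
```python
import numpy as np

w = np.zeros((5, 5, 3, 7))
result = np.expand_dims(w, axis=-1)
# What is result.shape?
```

(5, 5, 3, 7, 1)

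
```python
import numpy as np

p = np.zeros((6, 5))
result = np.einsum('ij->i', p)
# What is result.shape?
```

(6,)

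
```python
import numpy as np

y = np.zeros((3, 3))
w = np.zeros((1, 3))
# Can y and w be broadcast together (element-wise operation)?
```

Yes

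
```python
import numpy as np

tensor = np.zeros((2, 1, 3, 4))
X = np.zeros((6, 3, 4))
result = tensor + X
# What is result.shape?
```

(2, 6, 3, 4)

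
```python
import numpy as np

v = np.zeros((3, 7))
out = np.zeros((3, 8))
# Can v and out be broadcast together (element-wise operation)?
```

No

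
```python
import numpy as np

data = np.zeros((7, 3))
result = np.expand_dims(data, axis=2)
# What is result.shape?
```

(7, 3, 1)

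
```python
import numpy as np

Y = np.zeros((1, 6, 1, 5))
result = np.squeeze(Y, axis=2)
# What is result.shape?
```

(1, 6, 5)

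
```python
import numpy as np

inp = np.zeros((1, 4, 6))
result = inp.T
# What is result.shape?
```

(6, 4, 1)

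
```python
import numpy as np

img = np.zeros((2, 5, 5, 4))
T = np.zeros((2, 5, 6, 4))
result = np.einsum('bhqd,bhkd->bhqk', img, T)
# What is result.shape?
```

(2, 5, 5, 6)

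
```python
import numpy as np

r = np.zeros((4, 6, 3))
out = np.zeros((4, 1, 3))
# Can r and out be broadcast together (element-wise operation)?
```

Yes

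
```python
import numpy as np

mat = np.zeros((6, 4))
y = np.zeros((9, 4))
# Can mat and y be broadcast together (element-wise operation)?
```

No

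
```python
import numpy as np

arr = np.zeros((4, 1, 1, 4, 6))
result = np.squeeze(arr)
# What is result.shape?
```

(4, 4, 6)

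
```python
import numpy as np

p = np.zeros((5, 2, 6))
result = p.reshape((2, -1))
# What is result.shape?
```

(2, 30)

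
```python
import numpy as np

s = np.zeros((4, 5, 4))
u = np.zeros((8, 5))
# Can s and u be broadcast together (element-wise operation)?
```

No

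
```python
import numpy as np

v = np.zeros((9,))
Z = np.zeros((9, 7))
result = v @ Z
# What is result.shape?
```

(7,)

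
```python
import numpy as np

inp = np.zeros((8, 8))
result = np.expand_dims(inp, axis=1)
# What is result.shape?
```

(8, 1, 8)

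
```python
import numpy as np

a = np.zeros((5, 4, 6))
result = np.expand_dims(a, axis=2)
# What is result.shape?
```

(5, 4, 1, 6)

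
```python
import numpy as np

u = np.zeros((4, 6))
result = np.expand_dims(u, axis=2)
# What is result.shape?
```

(4, 6, 1)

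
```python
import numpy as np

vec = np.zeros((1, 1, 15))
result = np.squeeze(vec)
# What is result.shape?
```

(15,)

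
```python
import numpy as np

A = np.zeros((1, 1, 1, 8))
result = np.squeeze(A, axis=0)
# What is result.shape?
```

(1, 1, 8)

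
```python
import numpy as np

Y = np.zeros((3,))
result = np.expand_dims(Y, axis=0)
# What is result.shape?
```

(1, 3)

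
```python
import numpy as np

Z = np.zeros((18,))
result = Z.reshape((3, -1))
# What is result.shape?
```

(3, 6)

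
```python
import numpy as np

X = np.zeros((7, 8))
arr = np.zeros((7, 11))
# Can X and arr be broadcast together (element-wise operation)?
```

No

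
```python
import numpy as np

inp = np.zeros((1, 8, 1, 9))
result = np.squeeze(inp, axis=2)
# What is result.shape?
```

(1, 8, 9)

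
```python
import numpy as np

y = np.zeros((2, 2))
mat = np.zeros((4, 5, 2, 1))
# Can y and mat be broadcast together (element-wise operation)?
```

Yes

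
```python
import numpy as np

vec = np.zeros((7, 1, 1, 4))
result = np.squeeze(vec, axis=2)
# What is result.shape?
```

(7, 1, 4)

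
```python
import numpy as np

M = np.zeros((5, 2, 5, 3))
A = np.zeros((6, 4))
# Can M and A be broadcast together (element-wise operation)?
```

No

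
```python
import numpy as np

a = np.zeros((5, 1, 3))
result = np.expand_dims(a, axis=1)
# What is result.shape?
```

(5, 1, 1, 3)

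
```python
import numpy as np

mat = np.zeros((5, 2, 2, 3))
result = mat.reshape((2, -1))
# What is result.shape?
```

(2, 30)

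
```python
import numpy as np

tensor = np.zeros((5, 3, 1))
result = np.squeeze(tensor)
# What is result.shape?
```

(5, 3)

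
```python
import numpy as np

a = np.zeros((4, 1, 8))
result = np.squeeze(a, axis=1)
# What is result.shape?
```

(4, 8)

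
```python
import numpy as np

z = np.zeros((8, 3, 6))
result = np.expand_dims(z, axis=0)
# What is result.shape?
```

(1, 8, 3, 6)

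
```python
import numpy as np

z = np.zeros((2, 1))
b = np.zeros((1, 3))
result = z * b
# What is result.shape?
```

(2, 3)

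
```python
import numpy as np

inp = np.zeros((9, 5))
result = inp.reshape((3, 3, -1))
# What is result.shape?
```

(3, 3, 5)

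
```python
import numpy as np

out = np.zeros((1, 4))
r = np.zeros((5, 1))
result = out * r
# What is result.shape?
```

(5, 4)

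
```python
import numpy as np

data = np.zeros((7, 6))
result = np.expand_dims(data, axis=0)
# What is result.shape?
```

(1, 7, 6)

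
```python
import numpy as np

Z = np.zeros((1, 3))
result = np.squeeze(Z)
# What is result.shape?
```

(3,)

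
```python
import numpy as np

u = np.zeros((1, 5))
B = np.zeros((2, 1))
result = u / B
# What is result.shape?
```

(2, 5)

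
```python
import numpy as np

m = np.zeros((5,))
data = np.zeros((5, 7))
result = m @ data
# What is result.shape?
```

(7,)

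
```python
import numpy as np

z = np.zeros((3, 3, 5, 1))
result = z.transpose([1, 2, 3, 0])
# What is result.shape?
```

(3, 5, 1, 3)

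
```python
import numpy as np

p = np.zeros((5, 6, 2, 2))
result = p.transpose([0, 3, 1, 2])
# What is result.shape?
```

(5, 2, 6, 2)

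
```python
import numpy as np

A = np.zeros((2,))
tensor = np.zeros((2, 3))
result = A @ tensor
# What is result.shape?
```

(3,)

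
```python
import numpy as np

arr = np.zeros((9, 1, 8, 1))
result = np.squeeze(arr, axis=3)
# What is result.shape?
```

(9, 1, 8)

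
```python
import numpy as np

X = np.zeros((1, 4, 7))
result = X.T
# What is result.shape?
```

(7, 4, 1)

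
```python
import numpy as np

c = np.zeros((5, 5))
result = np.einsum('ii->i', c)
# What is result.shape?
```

(5,)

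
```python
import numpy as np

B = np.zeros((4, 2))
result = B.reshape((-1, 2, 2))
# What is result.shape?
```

(2, 2, 2)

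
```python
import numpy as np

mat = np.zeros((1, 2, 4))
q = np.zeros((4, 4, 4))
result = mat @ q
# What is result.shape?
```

(4, 2, 4)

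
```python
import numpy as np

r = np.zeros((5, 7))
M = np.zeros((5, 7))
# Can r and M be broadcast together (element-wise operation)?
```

Yes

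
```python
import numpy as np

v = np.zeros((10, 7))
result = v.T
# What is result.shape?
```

(7, 10)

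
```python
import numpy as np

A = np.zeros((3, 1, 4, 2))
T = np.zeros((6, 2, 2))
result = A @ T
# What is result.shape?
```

(3, 6, 4, 2)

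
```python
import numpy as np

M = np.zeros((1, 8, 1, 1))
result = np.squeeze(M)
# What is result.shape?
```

(8,)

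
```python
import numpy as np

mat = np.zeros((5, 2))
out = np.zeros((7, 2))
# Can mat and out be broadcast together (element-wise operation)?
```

No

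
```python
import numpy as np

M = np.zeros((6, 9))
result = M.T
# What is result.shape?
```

(9, 6)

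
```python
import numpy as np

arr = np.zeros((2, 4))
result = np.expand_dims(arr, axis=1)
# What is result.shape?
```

(2, 1, 4)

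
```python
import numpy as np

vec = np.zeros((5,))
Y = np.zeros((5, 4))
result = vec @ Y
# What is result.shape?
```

(4,)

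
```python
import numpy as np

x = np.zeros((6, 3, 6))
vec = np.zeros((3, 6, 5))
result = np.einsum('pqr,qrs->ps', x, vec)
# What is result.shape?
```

(6, 5)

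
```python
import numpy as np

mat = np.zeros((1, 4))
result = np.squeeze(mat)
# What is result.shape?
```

(4,)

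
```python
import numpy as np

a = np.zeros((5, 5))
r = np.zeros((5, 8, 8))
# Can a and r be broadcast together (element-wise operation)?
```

No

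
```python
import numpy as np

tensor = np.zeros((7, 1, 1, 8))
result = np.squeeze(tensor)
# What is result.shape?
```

(7, 8)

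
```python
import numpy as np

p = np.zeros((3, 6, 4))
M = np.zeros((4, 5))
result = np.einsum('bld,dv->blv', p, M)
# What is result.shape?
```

(3, 6, 5)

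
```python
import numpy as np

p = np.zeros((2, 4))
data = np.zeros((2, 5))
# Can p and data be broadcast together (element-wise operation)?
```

No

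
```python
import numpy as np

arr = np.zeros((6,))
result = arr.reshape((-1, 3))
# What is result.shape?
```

(2, 3)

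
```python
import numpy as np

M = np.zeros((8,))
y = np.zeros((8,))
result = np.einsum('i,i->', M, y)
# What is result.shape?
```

()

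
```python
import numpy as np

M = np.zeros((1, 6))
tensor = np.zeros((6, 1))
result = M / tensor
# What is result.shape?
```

(6, 6)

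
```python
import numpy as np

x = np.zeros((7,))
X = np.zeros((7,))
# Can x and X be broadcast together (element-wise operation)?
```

Yes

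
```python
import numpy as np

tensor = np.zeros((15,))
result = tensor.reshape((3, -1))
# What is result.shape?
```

(3, 5)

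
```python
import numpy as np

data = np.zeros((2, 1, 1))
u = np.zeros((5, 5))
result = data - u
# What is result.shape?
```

(2, 5, 5)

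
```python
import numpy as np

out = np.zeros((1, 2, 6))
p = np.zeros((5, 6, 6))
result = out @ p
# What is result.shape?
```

(5, 2, 6)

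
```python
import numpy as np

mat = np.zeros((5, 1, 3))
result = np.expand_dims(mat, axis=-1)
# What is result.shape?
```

(5, 1, 3, 1)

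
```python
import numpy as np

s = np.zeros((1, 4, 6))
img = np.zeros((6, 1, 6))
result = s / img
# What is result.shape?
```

(6, 4, 6)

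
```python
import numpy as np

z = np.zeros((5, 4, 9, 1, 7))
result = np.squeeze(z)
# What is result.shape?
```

(5, 4, 9, 7)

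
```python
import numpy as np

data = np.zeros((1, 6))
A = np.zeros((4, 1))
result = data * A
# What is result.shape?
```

(4, 6)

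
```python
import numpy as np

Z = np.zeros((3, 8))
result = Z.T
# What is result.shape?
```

(8, 3)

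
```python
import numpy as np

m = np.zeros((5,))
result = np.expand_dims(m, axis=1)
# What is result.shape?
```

(5, 1)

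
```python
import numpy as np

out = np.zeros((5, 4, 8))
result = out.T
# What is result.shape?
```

(8, 4, 5)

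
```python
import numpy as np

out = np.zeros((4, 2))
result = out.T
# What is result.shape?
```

(2, 4)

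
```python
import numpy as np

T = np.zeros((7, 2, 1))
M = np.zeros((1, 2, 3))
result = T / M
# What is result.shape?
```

(7, 2, 3)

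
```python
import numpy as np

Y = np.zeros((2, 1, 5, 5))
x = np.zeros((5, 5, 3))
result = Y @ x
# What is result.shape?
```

(2, 5, 5, 3)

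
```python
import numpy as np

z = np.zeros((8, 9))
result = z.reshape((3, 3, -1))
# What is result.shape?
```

(3, 3, 8)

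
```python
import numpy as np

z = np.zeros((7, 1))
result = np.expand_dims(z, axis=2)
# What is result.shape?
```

(7, 1, 1)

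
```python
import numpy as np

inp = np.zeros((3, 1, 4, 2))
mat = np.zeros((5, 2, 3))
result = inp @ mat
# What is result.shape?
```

(3, 5, 4, 3)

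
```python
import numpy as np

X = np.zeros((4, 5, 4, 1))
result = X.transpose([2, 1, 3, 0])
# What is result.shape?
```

(4, 5, 1, 4)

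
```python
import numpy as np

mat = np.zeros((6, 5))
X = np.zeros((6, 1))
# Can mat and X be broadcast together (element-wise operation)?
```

Yes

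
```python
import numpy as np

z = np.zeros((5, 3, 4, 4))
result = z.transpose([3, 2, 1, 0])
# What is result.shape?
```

(4, 4, 3, 5)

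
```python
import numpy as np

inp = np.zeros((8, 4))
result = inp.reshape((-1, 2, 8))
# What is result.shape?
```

(2, 2, 8)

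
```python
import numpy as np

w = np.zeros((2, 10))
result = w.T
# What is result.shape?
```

(10, 2)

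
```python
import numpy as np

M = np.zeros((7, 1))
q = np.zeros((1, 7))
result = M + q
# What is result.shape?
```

(7, 7)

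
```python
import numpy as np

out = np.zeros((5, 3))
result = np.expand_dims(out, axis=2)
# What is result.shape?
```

(5, 3, 1)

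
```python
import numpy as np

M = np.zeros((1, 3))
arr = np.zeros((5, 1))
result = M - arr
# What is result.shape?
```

(5, 3)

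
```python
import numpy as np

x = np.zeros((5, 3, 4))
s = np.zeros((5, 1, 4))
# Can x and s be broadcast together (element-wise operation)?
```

Yes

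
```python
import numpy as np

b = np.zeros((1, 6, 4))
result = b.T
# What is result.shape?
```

(4, 6, 1)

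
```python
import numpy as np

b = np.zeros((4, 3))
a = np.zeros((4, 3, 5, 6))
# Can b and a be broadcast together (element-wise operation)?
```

No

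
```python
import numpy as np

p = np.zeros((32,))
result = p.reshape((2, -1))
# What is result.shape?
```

(2, 16)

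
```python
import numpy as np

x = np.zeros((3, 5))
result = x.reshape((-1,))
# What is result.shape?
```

(15,)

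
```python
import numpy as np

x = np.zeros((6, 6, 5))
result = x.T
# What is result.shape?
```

(5, 6, 6)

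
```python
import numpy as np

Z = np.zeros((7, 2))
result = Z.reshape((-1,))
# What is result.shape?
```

(14,)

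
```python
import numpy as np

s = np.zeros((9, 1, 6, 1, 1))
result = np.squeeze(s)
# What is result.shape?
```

(9, 6)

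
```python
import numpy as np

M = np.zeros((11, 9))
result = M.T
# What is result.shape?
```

(9, 11)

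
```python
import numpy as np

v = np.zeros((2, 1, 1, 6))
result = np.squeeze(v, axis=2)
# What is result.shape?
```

(2, 1, 6)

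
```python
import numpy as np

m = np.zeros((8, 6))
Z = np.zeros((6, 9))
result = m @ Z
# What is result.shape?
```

(8, 9)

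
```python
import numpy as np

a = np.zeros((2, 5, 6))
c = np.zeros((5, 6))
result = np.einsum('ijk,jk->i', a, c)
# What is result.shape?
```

(2,)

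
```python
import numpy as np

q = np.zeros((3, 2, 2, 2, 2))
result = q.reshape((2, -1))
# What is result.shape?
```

(2, 24)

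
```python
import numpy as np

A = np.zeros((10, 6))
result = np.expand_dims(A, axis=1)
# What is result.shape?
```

(10, 1, 6)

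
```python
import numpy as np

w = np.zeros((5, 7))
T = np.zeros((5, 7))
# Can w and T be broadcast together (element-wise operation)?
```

Yes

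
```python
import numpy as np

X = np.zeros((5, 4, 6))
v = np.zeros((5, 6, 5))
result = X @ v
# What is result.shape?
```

(5, 4, 5)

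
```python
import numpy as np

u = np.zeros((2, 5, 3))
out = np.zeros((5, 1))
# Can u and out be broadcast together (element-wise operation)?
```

Yes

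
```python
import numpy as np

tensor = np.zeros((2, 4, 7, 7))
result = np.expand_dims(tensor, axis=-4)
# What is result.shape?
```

(2, 1, 4, 7, 7)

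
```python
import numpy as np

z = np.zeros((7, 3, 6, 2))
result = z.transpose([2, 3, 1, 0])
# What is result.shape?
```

(6, 2, 3, 7)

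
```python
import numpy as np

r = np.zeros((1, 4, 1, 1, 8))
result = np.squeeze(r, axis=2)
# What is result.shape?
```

(1, 4, 1, 8)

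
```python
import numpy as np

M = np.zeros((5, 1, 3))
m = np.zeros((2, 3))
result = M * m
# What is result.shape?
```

(5, 2, 3)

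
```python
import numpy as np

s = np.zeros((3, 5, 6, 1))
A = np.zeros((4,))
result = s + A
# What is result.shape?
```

(3, 5, 6, 4)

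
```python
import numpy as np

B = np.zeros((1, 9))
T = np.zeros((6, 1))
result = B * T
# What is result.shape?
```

(6, 9)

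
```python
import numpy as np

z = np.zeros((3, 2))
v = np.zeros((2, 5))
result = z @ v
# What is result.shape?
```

(3, 5)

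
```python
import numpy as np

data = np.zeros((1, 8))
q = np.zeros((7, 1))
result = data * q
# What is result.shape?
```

(7, 8)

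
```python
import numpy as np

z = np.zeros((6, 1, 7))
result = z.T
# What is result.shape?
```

(7, 1, 6)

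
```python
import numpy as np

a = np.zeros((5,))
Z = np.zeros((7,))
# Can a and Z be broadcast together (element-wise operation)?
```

No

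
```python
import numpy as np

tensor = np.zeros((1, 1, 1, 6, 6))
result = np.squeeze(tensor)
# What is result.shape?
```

(6, 6)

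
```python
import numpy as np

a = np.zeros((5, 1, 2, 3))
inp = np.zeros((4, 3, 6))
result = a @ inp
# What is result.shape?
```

(5, 4, 2, 6)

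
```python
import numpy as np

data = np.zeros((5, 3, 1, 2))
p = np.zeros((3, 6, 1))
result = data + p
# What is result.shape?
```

(5, 3, 6, 2)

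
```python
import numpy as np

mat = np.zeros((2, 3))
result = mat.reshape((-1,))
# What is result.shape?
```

(6,)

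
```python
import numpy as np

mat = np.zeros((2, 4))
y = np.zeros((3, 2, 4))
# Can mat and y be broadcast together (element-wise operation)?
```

Yes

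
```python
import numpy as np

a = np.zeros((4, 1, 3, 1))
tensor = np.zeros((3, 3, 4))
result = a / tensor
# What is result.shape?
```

(4, 3, 3, 4)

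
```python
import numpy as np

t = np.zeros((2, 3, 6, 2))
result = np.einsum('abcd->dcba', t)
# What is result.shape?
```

(2, 6, 3, 2)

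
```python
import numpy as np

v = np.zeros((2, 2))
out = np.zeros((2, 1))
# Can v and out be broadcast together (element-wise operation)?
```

Yes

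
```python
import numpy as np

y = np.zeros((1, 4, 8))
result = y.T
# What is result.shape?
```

(8, 4, 1)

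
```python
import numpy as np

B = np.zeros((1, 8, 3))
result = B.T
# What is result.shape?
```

(3, 8, 1)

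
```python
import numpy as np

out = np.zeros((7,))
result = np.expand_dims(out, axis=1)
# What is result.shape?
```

(7, 1)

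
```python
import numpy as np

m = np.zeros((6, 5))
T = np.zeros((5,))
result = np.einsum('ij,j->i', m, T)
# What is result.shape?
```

(6,)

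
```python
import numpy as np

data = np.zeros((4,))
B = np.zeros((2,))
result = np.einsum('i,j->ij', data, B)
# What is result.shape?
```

(4, 2)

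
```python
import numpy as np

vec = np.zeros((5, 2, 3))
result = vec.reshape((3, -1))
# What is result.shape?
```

(3, 10)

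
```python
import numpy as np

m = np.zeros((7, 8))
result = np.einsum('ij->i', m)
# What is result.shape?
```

(7,)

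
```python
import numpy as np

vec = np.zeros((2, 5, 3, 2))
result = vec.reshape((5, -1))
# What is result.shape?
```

(5, 12)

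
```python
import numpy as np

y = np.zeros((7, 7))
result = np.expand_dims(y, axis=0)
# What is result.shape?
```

(1, 7, 7)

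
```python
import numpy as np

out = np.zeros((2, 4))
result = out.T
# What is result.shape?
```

(4, 2)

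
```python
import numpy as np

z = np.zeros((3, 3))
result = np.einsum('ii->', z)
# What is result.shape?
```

()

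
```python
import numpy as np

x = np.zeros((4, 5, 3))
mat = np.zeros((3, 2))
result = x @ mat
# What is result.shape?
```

(4, 5, 2)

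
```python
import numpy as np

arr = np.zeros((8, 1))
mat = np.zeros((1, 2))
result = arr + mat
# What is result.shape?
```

(8, 2)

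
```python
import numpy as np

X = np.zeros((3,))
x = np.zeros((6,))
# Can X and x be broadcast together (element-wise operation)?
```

No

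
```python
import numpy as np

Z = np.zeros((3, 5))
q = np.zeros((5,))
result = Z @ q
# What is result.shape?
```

(3,)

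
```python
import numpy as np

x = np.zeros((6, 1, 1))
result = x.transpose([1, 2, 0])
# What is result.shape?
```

(1, 1, 6)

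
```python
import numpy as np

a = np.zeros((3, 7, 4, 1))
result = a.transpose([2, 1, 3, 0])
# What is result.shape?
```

(4, 7, 1, 3)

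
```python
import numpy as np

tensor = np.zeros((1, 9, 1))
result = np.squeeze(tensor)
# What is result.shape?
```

(9,)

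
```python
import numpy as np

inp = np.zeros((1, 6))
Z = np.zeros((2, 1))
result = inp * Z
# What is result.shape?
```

(2, 6)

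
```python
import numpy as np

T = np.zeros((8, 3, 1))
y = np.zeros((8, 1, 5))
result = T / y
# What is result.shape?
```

(8, 3, 5)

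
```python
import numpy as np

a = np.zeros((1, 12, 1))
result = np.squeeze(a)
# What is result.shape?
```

(12,)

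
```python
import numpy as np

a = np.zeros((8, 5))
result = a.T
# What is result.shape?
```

(5, 8)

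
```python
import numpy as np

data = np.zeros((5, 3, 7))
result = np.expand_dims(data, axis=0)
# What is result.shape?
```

(1, 5, 3, 7)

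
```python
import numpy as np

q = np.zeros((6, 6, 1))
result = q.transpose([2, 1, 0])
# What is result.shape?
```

(1, 6, 6)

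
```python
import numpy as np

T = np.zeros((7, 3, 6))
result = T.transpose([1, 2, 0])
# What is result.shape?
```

(3, 6, 7)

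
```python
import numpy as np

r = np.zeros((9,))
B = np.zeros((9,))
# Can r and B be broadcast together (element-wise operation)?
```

Yes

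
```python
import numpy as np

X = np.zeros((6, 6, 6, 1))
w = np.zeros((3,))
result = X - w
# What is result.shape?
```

(6, 6, 6, 3)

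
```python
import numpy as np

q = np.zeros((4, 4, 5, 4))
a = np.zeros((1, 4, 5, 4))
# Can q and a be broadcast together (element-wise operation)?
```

Yes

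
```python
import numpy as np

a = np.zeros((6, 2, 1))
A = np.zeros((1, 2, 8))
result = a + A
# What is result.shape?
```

(6, 2, 8)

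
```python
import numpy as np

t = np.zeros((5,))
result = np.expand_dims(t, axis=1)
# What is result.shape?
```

(5, 1)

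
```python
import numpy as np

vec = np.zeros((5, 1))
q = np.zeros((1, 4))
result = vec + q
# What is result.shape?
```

(5, 4)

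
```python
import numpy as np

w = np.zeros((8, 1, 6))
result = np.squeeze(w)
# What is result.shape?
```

(8, 6)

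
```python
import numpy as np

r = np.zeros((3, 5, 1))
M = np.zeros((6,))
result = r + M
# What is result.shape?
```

(3, 5, 6)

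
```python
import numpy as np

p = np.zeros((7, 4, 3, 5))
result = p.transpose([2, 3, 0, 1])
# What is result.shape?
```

(3, 5, 7, 4)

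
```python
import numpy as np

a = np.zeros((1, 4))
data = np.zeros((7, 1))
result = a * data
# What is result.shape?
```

(7, 4)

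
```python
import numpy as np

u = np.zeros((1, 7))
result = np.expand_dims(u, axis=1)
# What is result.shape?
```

(1, 1, 7)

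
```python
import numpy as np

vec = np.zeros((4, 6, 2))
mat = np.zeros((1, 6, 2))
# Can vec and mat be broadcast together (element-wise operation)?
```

Yes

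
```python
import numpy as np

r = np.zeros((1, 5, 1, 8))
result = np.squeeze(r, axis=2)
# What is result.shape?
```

(1, 5, 8)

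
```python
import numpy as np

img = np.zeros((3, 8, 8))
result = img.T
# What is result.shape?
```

(8, 8, 3)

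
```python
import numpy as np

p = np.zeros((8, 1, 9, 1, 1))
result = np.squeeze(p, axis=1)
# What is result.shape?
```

(8, 9, 1, 1)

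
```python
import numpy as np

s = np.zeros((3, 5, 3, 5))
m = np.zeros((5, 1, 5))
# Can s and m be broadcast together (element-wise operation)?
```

Yes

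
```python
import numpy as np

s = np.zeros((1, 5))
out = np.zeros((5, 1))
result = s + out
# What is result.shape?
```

(5, 5)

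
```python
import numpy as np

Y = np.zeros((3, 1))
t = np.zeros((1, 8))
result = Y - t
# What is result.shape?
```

(3, 8)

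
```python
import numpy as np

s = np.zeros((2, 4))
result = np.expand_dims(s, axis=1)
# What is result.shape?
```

(2, 1, 4)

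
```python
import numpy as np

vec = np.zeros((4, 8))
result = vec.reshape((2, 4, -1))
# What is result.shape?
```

(2, 4, 4)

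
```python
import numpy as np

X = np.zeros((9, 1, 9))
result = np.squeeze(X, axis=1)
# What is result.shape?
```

(9, 9)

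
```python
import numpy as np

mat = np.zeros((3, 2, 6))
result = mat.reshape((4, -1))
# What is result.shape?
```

(4, 9)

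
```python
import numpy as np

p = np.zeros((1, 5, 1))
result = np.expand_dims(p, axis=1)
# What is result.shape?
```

(1, 1, 5, 1)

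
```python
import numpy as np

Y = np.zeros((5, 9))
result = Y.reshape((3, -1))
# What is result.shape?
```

(3, 15)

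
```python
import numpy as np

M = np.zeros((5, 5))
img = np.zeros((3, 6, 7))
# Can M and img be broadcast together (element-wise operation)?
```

No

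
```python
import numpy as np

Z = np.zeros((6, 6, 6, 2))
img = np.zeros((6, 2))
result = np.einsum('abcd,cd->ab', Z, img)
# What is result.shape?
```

(6, 6)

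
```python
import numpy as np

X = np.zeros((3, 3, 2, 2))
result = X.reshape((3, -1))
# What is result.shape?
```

(3, 12)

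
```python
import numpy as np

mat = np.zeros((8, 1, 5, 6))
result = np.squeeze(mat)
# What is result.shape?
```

(8, 5, 6)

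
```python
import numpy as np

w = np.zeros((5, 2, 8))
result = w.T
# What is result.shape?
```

(8, 2, 5)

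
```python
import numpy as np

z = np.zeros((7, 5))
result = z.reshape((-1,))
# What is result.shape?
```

(35,)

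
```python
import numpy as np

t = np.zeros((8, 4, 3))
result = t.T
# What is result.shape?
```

(3, 4, 8)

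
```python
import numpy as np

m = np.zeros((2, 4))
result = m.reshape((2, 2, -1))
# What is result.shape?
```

(2, 2, 2)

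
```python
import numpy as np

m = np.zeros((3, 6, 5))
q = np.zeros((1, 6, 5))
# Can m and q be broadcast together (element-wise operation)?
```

Yes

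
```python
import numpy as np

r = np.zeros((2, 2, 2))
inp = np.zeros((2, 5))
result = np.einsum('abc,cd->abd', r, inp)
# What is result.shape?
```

(2, 2, 5)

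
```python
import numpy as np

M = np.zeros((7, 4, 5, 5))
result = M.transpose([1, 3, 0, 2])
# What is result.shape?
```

(4, 5, 7, 5)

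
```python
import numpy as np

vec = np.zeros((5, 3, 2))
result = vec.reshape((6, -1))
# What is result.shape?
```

(6, 5)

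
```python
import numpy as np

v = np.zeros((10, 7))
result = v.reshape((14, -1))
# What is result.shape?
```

(14, 5)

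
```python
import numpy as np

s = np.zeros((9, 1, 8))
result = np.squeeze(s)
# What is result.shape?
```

(9, 8)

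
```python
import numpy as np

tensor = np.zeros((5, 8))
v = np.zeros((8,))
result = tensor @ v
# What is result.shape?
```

(5,)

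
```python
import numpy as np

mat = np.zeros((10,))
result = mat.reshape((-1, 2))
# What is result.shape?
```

(5, 2)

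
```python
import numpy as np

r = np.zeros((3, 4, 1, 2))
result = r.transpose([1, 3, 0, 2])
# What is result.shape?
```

(4, 2, 3, 1)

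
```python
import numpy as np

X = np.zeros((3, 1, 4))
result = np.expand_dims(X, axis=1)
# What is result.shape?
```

(3, 1, 1, 4)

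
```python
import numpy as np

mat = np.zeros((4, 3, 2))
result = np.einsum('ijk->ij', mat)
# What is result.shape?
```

(4, 3)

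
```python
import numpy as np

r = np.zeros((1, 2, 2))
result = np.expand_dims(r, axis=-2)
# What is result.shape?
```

(1, 2, 1, 2)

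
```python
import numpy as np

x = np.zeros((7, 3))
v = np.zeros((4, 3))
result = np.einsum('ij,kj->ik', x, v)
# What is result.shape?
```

(7, 4)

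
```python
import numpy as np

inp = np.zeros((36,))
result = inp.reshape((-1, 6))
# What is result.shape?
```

(6, 6)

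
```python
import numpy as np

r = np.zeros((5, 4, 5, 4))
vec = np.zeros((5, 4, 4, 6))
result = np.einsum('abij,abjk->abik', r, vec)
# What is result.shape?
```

(5, 4, 5, 6)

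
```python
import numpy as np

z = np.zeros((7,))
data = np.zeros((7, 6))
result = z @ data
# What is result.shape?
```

(6,)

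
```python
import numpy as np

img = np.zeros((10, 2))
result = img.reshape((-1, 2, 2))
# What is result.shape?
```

(5, 2, 2)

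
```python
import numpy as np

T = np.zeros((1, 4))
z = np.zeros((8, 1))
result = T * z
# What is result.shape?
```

(8, 4)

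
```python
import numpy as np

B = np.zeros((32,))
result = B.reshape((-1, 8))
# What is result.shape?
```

(4, 8)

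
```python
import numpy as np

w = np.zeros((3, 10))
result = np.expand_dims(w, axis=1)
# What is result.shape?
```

(3, 1, 10)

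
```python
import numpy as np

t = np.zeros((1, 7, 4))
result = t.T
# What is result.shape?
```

(4, 7, 1)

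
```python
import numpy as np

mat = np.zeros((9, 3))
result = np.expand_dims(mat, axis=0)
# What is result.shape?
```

(1, 9, 3)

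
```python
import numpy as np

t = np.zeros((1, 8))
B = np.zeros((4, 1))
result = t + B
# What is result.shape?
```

(4, 8)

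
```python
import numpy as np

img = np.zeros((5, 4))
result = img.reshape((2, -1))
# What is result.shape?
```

(2, 10)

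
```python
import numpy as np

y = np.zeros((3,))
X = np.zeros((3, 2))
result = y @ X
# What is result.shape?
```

(2,)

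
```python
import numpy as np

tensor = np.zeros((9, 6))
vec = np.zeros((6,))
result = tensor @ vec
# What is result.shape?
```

(9,)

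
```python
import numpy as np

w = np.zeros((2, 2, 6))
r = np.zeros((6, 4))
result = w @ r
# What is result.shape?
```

(2, 2, 4)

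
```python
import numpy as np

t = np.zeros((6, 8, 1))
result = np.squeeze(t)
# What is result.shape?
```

(6, 8)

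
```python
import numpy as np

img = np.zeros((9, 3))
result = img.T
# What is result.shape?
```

(3, 9)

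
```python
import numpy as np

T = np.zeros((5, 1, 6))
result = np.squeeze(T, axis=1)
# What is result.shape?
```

(5, 6)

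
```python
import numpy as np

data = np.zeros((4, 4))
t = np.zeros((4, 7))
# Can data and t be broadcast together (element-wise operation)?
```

No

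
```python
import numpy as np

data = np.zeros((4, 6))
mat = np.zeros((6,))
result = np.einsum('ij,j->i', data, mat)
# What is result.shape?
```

(4,)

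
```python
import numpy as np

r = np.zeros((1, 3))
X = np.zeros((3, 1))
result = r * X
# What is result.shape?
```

(3, 3)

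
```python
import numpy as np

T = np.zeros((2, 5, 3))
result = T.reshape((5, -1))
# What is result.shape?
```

(5, 6)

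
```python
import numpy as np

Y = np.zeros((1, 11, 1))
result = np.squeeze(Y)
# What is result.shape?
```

(11,)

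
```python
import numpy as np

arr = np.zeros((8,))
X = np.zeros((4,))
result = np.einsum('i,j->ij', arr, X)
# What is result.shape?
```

(8, 4)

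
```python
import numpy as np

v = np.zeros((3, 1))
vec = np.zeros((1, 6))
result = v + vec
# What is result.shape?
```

(3, 6)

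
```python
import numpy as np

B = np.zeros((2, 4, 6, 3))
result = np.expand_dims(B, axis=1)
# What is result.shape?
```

(2, 1, 4, 6, 3)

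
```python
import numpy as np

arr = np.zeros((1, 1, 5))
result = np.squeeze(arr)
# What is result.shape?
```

(5,)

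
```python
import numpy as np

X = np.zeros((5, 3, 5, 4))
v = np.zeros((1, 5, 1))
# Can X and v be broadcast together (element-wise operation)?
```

Yes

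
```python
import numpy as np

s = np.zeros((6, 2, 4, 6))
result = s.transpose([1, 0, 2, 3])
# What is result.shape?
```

(2, 6, 4, 6)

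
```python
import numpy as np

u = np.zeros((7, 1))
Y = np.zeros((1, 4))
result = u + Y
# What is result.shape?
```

(7, 4)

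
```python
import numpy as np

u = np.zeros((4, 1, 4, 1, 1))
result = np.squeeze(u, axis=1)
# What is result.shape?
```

(4, 4, 1, 1)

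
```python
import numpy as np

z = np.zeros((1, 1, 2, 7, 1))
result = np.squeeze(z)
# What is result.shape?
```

(2, 7)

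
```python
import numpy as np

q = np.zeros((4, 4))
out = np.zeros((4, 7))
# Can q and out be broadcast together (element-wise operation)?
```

No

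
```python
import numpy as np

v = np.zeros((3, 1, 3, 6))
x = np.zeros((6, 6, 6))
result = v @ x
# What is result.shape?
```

(3, 6, 3, 6)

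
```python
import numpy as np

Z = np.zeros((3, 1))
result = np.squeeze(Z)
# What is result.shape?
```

(3,)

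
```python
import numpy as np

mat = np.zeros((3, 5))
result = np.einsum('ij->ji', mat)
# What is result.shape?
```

(5, 3)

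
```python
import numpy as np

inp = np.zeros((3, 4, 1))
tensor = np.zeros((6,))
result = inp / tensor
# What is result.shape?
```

(3, 4, 6)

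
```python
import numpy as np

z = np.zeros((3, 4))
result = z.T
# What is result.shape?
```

(4, 3)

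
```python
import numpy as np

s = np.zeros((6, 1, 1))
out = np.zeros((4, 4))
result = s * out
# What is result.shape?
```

(6, 4, 4)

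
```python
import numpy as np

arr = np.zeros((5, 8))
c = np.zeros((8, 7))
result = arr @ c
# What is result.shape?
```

(5, 7)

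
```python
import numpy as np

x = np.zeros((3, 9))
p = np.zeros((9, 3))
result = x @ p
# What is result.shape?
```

(3, 3)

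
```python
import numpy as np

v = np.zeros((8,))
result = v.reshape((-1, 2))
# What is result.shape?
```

(4, 2)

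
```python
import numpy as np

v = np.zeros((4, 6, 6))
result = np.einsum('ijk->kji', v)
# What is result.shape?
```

(6, 6, 4)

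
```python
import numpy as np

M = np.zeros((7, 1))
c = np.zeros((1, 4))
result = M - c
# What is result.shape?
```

(7, 4)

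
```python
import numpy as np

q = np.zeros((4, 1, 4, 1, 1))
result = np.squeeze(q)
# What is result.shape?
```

(4, 4)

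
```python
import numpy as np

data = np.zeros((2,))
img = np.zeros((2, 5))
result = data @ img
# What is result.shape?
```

(5,)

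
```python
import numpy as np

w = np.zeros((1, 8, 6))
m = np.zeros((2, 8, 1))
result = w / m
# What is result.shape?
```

(2, 8, 6)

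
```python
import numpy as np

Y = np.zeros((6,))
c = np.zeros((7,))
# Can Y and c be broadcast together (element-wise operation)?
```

No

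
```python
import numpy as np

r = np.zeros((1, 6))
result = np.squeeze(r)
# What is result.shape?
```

(6,)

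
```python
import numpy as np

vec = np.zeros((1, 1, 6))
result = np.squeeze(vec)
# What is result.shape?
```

(6,)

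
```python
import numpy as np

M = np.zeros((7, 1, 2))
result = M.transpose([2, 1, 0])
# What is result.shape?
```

(2, 1, 7)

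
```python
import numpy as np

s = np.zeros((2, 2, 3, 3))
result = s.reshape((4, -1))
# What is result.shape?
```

(4, 9)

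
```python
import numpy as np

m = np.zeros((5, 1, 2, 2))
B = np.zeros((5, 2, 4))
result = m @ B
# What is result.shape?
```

(5, 5, 2, 4)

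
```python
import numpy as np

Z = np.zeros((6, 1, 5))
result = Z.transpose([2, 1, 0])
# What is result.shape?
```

(5, 1, 6)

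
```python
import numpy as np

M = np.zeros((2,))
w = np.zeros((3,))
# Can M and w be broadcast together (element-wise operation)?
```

No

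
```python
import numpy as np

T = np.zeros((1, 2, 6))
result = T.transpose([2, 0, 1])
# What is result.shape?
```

(6, 1, 2)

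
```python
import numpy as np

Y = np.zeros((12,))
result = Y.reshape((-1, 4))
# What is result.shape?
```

(3, 4)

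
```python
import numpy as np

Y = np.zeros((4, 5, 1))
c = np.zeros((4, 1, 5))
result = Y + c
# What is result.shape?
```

(4, 5, 5)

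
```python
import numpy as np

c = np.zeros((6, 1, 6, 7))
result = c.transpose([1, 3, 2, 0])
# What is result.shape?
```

(1, 7, 6, 6)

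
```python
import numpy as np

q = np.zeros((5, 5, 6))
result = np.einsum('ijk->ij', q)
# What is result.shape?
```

(5, 5)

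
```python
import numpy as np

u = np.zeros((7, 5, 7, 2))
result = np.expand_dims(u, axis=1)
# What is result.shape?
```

(7, 1, 5, 7, 2)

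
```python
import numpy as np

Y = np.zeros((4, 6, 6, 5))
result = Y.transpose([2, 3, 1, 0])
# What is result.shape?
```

(6, 5, 6, 4)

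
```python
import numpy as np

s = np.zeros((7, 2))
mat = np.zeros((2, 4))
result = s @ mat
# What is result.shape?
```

(7, 4)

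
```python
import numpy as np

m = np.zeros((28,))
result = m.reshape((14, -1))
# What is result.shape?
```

(14, 2)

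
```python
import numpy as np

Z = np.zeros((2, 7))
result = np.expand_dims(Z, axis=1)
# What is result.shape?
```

(2, 1, 7)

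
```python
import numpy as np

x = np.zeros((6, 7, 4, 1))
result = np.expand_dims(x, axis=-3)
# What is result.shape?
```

(6, 7, 1, 4, 1)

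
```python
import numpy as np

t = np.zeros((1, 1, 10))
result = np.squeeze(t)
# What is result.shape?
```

(10,)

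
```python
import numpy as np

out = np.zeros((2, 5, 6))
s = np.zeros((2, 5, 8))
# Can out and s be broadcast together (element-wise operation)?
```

No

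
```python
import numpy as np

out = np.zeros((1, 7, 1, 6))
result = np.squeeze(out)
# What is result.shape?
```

(7, 6)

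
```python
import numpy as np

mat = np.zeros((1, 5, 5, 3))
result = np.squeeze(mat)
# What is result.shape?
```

(5, 5, 3)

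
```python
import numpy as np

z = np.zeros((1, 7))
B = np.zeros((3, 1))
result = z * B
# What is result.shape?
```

(3, 7)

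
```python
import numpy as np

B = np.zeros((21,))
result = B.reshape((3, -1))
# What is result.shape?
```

(3, 7)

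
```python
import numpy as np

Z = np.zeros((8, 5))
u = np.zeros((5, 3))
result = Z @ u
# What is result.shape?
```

(8, 3)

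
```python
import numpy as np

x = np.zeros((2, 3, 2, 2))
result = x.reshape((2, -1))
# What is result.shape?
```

(2, 12)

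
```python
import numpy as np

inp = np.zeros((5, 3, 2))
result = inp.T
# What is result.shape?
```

(2, 3, 5)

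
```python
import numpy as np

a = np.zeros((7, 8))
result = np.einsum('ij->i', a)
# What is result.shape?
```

(7,)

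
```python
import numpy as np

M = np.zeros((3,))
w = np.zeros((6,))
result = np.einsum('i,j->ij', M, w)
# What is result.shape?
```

(3, 6)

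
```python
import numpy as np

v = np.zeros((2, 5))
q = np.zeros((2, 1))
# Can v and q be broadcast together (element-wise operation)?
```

Yes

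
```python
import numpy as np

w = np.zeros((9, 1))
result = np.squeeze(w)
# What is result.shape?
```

(9,)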